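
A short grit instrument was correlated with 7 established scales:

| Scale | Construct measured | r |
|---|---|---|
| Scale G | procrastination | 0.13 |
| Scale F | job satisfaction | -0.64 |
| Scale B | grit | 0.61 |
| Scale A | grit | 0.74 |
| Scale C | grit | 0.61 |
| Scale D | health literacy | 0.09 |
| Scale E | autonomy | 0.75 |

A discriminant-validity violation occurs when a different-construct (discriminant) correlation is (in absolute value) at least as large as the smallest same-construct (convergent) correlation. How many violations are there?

Convergent (same construct = grit): Scale B, Scale A, Scale C.
Smallest convergent = 0.61. Discriminant |r|: 0.13, 0.64, 0.09, 0.75; count ≥ 0.61 → 2.

2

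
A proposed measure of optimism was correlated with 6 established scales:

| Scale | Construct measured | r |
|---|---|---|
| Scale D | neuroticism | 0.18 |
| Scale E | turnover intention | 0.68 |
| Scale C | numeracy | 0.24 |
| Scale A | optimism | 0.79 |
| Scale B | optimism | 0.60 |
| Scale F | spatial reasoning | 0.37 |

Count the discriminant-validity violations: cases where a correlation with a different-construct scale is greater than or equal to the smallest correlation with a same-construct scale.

Convergent (same construct = optimism): Scale A, Scale B.
Smallest convergent = 0.60. Discriminant values: 0.18, 0.68, 0.24, 0.37; count ≥ 0.60 → 1.

1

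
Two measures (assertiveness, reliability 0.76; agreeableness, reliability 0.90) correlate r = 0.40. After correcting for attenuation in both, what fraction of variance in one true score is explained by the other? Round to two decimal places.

0.23

Disattenuated r = 0.40 / √(0.76 × 0.90) = 0.40 / 0.8270 = 0.4837.
Shared true-score variance = 0.4837² = 0.2340 ≈ 0.23.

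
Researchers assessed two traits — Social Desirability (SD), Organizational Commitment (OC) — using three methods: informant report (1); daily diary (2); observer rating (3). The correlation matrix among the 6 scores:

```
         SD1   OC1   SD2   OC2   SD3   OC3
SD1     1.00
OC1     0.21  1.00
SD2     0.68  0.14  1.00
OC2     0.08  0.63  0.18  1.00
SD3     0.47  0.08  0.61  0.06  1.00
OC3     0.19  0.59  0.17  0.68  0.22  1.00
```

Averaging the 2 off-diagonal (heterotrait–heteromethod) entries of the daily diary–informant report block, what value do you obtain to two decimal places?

HTHM values (method 2 × method 1): 0.14, 0.08; mean = 0.22/2 = 0.11.

0.11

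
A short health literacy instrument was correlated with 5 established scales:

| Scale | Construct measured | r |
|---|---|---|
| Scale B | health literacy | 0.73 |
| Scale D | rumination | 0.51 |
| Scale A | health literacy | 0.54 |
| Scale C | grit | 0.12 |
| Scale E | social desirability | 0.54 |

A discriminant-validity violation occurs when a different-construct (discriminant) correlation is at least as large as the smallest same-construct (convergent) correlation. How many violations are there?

Convergent (same construct = health literacy): Scale B, Scale A.
Smallest convergent = 0.54. Discriminant values: 0.51, 0.12, 0.54; count ≥ 0.54 → 1.

1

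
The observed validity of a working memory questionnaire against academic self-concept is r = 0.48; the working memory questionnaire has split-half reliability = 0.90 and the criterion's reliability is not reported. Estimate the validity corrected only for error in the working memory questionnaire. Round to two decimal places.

0.51

Single correction: r_c = r_obs / √r_xx = 0.48 / √0.90 = 0.48 / 0.9487 ≈ 0.51.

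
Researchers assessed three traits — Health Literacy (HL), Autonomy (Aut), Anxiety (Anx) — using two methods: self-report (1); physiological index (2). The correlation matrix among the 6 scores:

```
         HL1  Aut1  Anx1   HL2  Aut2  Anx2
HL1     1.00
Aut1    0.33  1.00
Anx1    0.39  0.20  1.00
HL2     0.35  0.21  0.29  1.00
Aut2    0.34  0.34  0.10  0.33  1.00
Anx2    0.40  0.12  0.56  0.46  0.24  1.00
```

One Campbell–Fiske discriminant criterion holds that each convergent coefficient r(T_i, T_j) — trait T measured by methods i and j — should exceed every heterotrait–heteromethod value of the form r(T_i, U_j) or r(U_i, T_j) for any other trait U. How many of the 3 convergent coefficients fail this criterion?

2

Checking each validity diagonal entry against its comparison values:
HL (methods 1·2): 0.35 vs {0.34, 0.21, 0.40, 0.29} → fail.
Aut (methods 1·2): 0.34 vs {0.21, 0.34, 0.12, 0.10} → fail.
Anx (methods 1·2): 0.56 vs {0.29, 0.40, 0.10, 0.12} → pass.
2 of 3 fail.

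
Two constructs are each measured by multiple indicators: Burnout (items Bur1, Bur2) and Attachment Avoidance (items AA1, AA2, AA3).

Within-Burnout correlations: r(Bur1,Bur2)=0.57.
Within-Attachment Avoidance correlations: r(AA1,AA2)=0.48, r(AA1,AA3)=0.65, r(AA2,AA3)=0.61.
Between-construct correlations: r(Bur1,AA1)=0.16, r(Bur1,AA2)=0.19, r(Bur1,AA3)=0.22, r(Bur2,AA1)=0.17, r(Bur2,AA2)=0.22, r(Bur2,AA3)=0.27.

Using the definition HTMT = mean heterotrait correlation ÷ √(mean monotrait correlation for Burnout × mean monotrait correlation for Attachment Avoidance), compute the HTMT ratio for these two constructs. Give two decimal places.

0.36

Mean between = 1.23/6 = 0.2050.
Mean within-Bur = 0.57/1 = 0.5700; mean within-AA = 1.74/3 = 0.5800.
Geometric mean = √(0.5700 × 0.5800) = 0.5750.
HTMT = 0.2050 / 0.5750 = 0.36.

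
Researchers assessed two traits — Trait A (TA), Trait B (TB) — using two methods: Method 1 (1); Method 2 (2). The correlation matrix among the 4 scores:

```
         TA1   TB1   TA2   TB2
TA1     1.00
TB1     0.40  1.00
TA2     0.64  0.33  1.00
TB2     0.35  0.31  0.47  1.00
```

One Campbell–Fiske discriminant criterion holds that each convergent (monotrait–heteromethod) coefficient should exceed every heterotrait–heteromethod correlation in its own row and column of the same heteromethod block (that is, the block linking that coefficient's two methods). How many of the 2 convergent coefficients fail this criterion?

1

Each convergent coefficient versus the relevant comparison correlations:
TA (methods 1·2): 0.64 vs {0.35, 0.33} → pass.
TB (methods 1·2): 0.31 vs {0.33, 0.35} → fail.
1 of 2 fail.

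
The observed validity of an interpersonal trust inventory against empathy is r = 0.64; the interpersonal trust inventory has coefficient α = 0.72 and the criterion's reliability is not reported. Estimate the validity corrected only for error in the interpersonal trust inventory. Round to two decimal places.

0.75

Single correction: r_c = r_obs / √r_xx = 0.64 / √0.72 = 0.64 / 0.8485 ≈ 0.75.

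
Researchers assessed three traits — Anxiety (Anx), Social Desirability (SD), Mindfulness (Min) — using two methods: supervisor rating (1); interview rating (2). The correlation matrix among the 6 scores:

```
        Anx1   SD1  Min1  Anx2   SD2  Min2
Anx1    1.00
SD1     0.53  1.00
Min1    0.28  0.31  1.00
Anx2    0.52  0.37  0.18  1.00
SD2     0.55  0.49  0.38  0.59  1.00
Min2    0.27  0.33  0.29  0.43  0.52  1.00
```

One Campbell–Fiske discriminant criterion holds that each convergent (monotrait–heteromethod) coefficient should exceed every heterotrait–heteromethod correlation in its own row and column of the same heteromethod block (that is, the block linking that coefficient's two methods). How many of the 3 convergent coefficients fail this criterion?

Each convergent coefficient versus the relevant comparison correlations:
Anx (methods 1·2): 0.52 vs {0.55, 0.37, 0.27, 0.18} → fail.
SD (methods 1·2): 0.49 vs {0.37, 0.55, 0.33, 0.38} → fail.
Min (methods 1·2): 0.29 vs {0.18, 0.27, 0.38, 0.33} → fail.
3 of 3 fail.

3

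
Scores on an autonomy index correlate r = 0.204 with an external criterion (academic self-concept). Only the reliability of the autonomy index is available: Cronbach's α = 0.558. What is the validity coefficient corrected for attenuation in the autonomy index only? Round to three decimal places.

Single correction: r_c = r_obs / √r_xx = 0.204 / √0.558 = 0.204 / 0.7470 ≈ 0.273.

0.273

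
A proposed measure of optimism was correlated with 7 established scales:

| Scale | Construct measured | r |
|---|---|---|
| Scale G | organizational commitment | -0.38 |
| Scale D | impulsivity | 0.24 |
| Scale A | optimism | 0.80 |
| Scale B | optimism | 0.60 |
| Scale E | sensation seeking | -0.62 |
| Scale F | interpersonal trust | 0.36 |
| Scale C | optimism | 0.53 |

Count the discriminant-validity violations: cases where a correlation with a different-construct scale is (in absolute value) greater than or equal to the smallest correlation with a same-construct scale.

1

Convergent (same construct = optimism): Scale A, Scale B, Scale C.
Smallest convergent = 0.53. Discriminant |r|: 0.38, 0.24, 0.62, 0.36; count ≥ 0.53 → 1.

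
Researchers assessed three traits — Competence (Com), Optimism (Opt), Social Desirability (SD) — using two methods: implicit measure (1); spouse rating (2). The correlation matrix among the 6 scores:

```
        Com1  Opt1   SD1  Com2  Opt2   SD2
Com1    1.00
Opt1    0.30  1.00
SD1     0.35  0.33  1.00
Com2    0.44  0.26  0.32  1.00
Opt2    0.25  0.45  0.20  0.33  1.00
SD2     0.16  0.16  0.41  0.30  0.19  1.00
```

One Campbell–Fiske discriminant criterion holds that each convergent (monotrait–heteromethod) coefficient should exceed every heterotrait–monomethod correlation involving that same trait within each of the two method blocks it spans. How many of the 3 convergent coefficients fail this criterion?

0

Each convergent coefficient versus the relevant comparison correlations:
Com (methods 1·2): 0.44 vs {0.30, 0.33, 0.35, 0.30} → pass.
Opt (methods 1·2): 0.45 vs {0.30, 0.33, 0.33, 0.19} → pass.
SD (methods 1·2): 0.41 vs {0.35, 0.30, 0.33, 0.19} → pass.
0 of 3 fail.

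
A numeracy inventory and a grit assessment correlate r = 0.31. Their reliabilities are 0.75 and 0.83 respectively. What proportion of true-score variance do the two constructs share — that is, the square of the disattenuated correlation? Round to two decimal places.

Disattenuated r = 0.31 / √(0.75 × 0.83) = 0.31 / 0.7890 = 0.3929.
Shared true-score variance = 0.3929² = 0.1544 ≈ 0.15.

0.15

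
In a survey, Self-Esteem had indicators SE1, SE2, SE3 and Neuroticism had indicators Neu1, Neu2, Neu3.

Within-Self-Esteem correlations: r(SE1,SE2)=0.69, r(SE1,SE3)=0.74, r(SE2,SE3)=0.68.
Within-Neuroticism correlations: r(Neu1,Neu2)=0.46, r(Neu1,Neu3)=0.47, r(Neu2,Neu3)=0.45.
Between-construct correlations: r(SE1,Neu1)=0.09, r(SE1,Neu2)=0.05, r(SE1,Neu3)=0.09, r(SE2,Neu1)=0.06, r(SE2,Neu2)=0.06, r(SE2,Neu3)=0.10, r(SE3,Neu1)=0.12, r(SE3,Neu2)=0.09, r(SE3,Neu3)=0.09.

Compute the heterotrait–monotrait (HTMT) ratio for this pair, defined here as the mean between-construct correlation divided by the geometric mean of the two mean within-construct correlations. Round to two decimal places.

0.15

Between-construct mean = 0.75/9 = 0.0833.
Mean within-SE = 2.11/3 = 0.7033; mean within-Neu = 1.38/3 = 0.4600.
Geometric mean = √(0.7033 × 0.4600) = 0.5688.
HTMT = 0.0833 / 0.5688 = 0.15.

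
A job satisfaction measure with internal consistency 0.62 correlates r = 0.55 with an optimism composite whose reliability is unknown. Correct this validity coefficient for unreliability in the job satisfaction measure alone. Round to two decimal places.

Single correction: r_c = r_obs / √r_xx = 0.55 / √0.62 = 0.55 / 0.7874 ≈ 0.70.

0.70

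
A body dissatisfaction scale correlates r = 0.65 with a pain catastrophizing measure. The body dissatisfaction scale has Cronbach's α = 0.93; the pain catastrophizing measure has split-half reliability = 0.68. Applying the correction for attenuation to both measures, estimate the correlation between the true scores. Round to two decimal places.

0.82

r_true = r_obs / √(r_xx · r_yy) = 0.65 / √(0.93 × 0.68) = 0.65 / √0.6324 = 0.65 / 0.7952 ≈ 0.82.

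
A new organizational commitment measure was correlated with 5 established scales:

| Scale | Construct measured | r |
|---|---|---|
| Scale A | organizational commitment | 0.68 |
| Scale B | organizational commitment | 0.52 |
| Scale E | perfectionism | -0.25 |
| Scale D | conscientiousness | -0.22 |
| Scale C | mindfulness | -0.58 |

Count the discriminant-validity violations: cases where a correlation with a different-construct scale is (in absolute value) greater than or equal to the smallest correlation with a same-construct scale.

1

Convergent (same construct = organizational commitment): Scale A, Scale B.
Smallest convergent = 0.52. Discriminant |r|: 0.25, 0.22, 0.58; count ≥ 0.52 → 1.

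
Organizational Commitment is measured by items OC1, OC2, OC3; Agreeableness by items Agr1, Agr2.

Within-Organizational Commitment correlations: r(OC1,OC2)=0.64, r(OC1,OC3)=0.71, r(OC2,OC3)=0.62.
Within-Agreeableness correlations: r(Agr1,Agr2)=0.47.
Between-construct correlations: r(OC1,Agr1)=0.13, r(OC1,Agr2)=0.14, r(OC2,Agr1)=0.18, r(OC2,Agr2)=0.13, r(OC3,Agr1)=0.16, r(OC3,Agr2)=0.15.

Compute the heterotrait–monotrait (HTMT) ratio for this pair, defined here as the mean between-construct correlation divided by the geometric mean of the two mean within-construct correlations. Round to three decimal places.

Mean heterotrait r = 0.89/6 = 0.1483.
Mean within-OC = 1.97/3 = 0.6567; mean within-Agr = 0.47/1 = 0.4700.
Geometric mean = √(0.6567 × 0.4700) = 0.5556.
HTMT = 0.1483 / 0.5556 = 0.267.

0.267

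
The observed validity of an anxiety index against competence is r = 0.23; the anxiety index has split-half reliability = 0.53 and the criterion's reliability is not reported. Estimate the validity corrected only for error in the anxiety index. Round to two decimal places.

Single correction: r_c = r_obs / √r_xx = 0.23 / √0.53 = 0.23 / 0.7280 ≈ 0.32.

0.32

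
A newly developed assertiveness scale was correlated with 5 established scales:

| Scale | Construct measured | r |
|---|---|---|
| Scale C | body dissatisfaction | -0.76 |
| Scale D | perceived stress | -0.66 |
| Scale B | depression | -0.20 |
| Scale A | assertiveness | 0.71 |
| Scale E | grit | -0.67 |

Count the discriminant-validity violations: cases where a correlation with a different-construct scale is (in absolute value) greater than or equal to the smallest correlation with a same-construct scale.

1

Convergent (same construct = assertiveness): Scale A.
Smallest convergent = 0.71. Discriminant |r|: 0.76, 0.66, 0.20, 0.67; count ≥ 0.71 → 1.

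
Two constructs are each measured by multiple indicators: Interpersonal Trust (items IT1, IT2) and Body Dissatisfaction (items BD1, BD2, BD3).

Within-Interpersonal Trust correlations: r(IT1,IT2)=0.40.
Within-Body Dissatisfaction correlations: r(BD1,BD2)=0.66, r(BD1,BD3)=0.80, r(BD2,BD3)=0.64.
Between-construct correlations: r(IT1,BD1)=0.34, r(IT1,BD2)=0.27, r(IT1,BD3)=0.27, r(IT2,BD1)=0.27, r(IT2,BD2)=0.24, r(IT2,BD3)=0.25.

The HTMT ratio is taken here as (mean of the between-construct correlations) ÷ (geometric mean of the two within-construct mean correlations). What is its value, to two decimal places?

Between-construct mean = 1.64/6 = 0.2733.
Mean within-IT = 0.40/1 = 0.4000; mean within-BD = 2.10/3 = 0.7000.
Geometric mean = √(0.4000 × 0.7000) = 0.5292.
HTMT = 0.2733 / 0.5292 = 0.52.

0.52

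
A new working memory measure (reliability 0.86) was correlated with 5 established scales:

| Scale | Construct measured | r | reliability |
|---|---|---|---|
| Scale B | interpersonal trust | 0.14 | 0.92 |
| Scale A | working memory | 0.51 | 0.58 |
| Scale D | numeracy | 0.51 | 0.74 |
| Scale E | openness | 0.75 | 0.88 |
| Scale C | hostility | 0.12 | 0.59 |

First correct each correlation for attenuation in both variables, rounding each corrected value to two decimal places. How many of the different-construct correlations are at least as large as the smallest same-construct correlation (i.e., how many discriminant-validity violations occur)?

1

Disattenuated r (r / √(r_scale · r_new)):
  Scale B (disc): 0.14 / √(0.92·0.86) = 0.16
  Scale A (conv): 0.51 / √(0.58·0.86) = 0.72
  Scale D (disc): 0.51 / √(0.74·0.86) = 0.64
  Scale E (disc): 0.75 / √(0.88·0.86) = 0.86
  Scale C (disc): 0.12 / √(0.59·0.86) = 0.17
Smallest convergent = 0.72. Discriminant values: 0.16, 0.64, 0.86, 0.17; count ≥ 0.72 → 1.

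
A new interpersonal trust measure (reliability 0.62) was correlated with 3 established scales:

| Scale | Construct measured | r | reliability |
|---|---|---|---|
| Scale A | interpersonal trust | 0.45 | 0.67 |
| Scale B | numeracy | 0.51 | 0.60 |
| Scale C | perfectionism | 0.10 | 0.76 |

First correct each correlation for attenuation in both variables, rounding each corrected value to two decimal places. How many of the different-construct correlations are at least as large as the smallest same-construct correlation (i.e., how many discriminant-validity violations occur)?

1

Disattenuated r (r / √(r_scale · r_new)):
  Scale A (conv): 0.45 / √(0.67·0.62) = 0.70
  Scale B (disc): 0.51 / √(0.60·0.62) = 0.84
  Scale C (disc): 0.10 / √(0.76·0.62) = 0.15
Smallest convergent = 0.70. Discriminant values: 0.84, 0.15; count ≥ 0.70 → 1.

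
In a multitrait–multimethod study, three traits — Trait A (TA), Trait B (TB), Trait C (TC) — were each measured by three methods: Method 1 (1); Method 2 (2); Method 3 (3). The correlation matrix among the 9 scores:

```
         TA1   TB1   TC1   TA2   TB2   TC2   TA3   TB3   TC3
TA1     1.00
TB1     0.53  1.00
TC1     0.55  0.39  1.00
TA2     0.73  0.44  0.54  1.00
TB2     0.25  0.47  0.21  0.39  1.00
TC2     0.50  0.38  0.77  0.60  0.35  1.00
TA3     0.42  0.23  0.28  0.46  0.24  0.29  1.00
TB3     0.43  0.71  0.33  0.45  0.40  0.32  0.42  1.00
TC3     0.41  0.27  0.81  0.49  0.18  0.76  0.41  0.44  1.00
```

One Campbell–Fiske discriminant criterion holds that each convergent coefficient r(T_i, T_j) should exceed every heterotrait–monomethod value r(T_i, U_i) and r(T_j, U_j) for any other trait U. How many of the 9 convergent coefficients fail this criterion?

4

Checking each validity diagonal entry against its comparison values:
TA (methods 1·2): 0.73 vs {0.53, 0.39, 0.55, 0.60} → pass.
TA (methods 1·3): 0.42 vs {0.53, 0.42, 0.55, 0.41} → fail.
TA (methods 2·3): 0.46 vs {0.39, 0.42, 0.60, 0.41} → fail.
TB (methods 1·2): 0.47 vs {0.53, 0.39, 0.39, 0.35} → fail.
TB (methods 1·3): 0.71 vs {0.53, 0.42, 0.39, 0.44} → pass.
TB (methods 2·3): 0.40 vs {0.39, 0.42, 0.35, 0.44} → fail.
TC (methods 1·2): 0.77 vs {0.55, 0.60, 0.39, 0.35} → pass.
TC (methods 1·3): 0.81 vs {0.55, 0.41, 0.39, 0.44} → pass.
TC (methods 2·3): 0.76 vs {0.60, 0.41, 0.35, 0.44} → pass.
4 of 9 fail.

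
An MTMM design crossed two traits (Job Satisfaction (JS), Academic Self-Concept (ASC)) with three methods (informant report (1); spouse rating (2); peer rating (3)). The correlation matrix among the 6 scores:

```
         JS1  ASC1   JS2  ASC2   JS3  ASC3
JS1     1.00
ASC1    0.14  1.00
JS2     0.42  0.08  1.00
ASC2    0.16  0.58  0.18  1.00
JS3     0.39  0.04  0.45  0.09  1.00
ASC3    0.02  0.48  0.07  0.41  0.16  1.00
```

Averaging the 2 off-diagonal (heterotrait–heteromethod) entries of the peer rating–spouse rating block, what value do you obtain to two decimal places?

0.08

HTHM values (method 3 × method 2): 0.09, 0.07; mean = 0.16/2 = 0.08.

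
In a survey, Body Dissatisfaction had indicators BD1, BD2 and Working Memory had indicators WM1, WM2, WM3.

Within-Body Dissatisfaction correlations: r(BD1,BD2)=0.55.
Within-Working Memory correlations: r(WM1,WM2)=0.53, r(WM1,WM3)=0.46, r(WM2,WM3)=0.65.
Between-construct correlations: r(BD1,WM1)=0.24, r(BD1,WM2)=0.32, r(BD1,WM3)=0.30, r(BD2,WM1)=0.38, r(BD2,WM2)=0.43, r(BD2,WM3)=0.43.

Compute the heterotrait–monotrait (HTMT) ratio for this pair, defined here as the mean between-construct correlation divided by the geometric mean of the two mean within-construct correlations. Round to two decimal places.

0.64

Mean between = 2.10/6 = 0.3500.
Mean within-BD = 0.55/1 = 0.5500; mean within-WM = 1.64/3 = 0.5467.
Geometric mean = √(0.5500 × 0.5467) = 0.5483.
HTMT = 0.3500 / 0.5483 = 0.64.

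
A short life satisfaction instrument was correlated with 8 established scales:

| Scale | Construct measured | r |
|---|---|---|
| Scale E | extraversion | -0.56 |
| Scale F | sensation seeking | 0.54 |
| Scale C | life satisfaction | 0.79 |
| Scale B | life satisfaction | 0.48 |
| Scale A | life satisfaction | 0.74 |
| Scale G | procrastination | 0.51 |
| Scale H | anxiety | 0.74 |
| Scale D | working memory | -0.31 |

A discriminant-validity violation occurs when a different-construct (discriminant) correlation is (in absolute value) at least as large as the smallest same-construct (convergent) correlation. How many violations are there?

4

Convergent (same construct = life satisfaction): Scale C, Scale B, Scale A.
Smallest convergent = 0.48. Discriminant |r|: 0.56, 0.54, 0.51, 0.74, 0.31; count ≥ 0.48 → 4.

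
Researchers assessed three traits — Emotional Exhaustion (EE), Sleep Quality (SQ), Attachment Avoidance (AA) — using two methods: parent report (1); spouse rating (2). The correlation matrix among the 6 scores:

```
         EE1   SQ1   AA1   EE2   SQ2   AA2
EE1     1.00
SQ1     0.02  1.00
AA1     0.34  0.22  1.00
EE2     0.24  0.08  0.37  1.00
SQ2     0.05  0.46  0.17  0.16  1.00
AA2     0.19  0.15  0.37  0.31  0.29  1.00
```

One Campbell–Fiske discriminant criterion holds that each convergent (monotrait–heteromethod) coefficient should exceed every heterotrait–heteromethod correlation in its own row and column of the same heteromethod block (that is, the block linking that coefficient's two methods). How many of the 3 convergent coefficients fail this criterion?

2

Each convergent coefficient versus the relevant comparison correlations:
EE (methods 1·2): 0.24 vs {0.05, 0.08, 0.19, 0.37} → fail.
SQ (methods 1·2): 0.46 vs {0.08, 0.05, 0.15, 0.17} → pass.
AA (methods 1·2): 0.37 vs {0.37, 0.19, 0.17, 0.15} → fail.
2 of 3 fail.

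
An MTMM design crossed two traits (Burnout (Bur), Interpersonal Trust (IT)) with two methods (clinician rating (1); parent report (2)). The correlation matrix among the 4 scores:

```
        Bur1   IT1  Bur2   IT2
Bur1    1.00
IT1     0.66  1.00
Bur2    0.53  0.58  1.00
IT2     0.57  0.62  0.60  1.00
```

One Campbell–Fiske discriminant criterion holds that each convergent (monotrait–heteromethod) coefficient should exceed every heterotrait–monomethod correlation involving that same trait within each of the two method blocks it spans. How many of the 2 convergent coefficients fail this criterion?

Checking each validity diagonal entry against its comparison values:
Bur (methods 1·2): 0.53 vs {0.66, 0.60} → fail.
IT (methods 1·2): 0.62 vs {0.66, 0.60} → fail.
2 of 2 fail.

2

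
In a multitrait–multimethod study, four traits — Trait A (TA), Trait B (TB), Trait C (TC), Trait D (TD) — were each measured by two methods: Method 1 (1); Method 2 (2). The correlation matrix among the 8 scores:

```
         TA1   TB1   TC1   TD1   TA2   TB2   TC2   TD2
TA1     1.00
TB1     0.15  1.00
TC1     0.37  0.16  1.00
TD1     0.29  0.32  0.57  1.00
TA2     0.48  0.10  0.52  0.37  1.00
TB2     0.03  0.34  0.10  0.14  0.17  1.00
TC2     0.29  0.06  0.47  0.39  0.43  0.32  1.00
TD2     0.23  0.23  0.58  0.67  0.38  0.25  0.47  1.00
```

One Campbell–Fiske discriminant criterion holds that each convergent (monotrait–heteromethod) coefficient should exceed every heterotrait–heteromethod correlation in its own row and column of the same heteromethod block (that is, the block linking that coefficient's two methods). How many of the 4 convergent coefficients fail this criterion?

Checking each validity diagonal entry against its comparison values:
TA (methods 1·2): 0.48 vs {0.03, 0.10, 0.29, 0.52, 0.23, 0.37} → fail.
TB (methods 1·2): 0.34 vs {0.10, 0.03, 0.06, 0.10, 0.23, 0.14} → pass.
TC (methods 1·2): 0.47 vs {0.52, 0.29, 0.10, 0.06, 0.58, 0.39} → fail.
TD (methods 1·2): 0.67 vs {0.37, 0.23, 0.14, 0.23, 0.39, 0.58} → pass.
2 of 4 fail.

2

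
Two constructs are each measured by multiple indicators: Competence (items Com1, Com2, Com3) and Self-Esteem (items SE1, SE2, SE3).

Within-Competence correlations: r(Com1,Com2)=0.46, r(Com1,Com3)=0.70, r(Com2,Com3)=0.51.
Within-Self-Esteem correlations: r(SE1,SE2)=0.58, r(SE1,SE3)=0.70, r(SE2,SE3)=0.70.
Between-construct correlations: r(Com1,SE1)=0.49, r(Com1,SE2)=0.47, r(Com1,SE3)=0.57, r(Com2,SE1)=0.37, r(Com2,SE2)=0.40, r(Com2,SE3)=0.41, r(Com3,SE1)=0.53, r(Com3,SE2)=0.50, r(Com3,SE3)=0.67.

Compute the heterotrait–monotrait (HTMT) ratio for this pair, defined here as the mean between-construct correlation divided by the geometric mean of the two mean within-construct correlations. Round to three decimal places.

Between-construct mean = 4.41/9 = 0.4900.
Mean within-Com = 1.67/3 = 0.5567; mean within-SE = 1.98/3 = 0.6600.
Geometric mean = √(0.5567 × 0.6600) = 0.6062.
HTMT = 0.4900 / 0.6062 = 0.808.

0.808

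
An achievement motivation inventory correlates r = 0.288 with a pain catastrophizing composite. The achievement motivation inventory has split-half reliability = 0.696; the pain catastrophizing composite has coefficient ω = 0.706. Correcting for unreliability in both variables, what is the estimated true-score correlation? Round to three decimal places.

r_true = r_obs / √(r_xx · r_yy) = 0.288 / √(0.696 × 0.706) = 0.288 / √0.491376 = 0.288 / 0.7010 ≈ 0.411.

0.411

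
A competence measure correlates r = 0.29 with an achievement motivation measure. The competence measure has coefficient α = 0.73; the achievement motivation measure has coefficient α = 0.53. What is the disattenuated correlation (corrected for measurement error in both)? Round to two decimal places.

0.47

r_true = r_obs / √(r_xx · r_yy) = 0.29 / √(0.73 × 0.53) = 0.29 / √0.3869 = 0.29 / 0.6220 ≈ 0.47.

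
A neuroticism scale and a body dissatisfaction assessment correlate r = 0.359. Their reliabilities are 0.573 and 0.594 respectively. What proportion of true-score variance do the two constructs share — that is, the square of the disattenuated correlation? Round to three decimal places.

0.379

Disattenuated r = 0.359 / √(0.573 × 0.594) = 0.359 / 0.5834 = 0.6154.
Shared true-score variance = 0.6154² = 0.3787 ≈ 0.379.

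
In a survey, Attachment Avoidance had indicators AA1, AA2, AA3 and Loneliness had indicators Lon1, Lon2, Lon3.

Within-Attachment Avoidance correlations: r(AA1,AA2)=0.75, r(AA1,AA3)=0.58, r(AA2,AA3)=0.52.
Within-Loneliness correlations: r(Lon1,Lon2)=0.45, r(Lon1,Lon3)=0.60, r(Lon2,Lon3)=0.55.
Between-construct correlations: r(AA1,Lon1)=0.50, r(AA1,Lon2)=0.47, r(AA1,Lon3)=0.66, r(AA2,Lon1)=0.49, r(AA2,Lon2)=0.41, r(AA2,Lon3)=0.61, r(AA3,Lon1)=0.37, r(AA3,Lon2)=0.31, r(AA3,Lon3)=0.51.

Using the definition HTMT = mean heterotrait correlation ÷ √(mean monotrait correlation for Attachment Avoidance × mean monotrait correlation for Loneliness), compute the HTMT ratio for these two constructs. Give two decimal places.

0.84

Between-construct mean = 4.33/9 = 0.4811.
Mean within-AA = 1.85/3 = 0.6167; mean within-Lon = 1.60/3 = 0.5333.
Geometric mean = √(0.6167 × 0.5333) = 0.5735.
HTMT = 0.4811 / 0.5735 = 0.84.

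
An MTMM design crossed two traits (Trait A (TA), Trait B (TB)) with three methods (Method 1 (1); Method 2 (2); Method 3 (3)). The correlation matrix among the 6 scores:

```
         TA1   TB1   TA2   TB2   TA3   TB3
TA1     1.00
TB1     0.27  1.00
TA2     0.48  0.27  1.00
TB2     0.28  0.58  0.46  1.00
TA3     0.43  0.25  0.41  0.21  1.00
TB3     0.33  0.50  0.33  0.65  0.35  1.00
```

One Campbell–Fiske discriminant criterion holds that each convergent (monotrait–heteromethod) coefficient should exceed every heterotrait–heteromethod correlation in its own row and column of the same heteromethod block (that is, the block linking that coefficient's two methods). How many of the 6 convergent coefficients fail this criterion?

Each convergent coefficient versus the relevant comparison correlations:
TA (methods 1·2): 0.48 vs {0.28, 0.27} → pass.
TA (methods 1·3): 0.43 vs {0.33, 0.25} → pass.
TA (methods 2·3): 0.41 vs {0.33, 0.21} → pass.
TB (methods 1·2): 0.58 vs {0.27, 0.28} → pass.
TB (methods 1·3): 0.50 vs {0.25, 0.33} → pass.
TB (methods 2·3): 0.65 vs {0.21, 0.33} → pass.
0 of 6 fail.

0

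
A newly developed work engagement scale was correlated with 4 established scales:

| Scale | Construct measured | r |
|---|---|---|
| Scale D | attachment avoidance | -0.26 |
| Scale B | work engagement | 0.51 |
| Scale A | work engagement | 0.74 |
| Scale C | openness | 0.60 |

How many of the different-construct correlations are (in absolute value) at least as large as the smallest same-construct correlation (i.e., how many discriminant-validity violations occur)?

Convergent (same construct = work engagement): Scale B, Scale A.
Smallest convergent = 0.51. Discriminant |r|: 0.26, 0.60; count ≥ 0.51 → 1.

1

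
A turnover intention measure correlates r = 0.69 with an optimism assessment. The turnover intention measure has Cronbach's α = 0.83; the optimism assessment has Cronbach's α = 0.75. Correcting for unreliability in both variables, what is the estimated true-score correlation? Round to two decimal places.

r_true = r_obs / √(r_xx · r_yy) = 0.69 / √(0.83 × 0.75) = 0.69 / √0.6225 = 0.69 / 0.7890 ≈ 0.87.

0.87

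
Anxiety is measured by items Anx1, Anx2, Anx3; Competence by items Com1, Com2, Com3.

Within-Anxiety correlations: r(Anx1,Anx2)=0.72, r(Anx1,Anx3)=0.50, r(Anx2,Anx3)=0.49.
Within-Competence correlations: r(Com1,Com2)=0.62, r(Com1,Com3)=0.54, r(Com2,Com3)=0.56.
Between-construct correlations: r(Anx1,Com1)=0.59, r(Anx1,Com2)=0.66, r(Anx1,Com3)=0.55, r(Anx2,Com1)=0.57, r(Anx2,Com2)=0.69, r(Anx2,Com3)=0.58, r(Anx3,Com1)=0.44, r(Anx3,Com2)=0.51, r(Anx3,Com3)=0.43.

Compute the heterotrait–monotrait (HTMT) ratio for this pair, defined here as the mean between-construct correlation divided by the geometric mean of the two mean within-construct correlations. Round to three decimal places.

Mean between = 5.02/9 = 0.5578.
Mean within-Anx = 1.71/3 = 0.5700; mean within-Com = 1.72/3 = 0.5733.
Geometric mean = √(0.5700 × 0.5733) = 0.5716.
HTMT = 0.5578 / 0.5716 = 0.976.

0.976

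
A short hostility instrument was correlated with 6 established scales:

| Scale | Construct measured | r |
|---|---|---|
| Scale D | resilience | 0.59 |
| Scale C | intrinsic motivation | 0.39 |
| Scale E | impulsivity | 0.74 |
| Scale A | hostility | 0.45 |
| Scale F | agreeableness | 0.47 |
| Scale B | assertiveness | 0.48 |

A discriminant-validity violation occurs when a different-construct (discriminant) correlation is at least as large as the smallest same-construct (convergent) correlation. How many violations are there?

4

Convergent (same construct = hostility): Scale A.
Smallest convergent = 0.45. Discriminant values: 0.59, 0.39, 0.74, 0.47, 0.48; count ≥ 0.45 → 4.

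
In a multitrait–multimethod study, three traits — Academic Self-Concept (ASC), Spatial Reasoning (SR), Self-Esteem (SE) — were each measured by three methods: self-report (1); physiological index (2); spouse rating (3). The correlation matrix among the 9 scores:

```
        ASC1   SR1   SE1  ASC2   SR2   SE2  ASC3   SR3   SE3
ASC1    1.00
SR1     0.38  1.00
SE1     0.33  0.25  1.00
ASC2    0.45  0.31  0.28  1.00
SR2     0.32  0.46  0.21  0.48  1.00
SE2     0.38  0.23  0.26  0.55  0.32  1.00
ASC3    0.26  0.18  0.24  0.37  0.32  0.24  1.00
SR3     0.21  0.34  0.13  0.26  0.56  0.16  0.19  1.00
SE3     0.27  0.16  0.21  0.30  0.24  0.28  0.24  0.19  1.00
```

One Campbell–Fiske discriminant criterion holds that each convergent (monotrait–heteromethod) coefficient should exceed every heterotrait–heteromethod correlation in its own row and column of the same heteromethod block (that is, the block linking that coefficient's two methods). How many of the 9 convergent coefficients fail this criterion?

4

Each convergent coefficient versus the relevant comparison correlations:
ASC (methods 1·2): 0.45 vs {0.32, 0.31, 0.38, 0.28} → pass.
ASC (methods 1·3): 0.26 vs {0.21, 0.18, 0.27, 0.24} → fail.
ASC (methods 2·3): 0.37 vs {0.26, 0.32, 0.30, 0.24} → pass.
SR (methods 1·2): 0.46 vs {0.31, 0.32, 0.23, 0.21} → pass.
SR (methods 1·3): 0.34 vs {0.18, 0.21, 0.16, 0.13} → pass.
SR (methods 2·3): 0.56 vs {0.32, 0.26, 0.24, 0.16} → pass.
SE (methods 1·2): 0.26 vs {0.28, 0.38, 0.21, 0.23} → fail.
SE (methods 1·3): 0.21 vs {0.24, 0.27, 0.13, 0.16} → fail.
SE (methods 2·3): 0.28 vs {0.24, 0.30, 0.16, 0.24} → fail.
4 of 9 fail.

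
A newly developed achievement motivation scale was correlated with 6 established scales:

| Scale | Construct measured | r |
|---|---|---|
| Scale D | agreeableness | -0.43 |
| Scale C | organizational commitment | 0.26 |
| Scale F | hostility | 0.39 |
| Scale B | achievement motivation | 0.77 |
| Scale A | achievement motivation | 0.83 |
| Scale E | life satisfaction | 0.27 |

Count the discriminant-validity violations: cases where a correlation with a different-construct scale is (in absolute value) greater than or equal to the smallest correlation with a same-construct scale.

Convergent (same construct = achievement motivation): Scale B, Scale A.
Smallest convergent = 0.77. Discriminant |r|: 0.43, 0.26, 0.39, 0.27; count ≥ 0.77 → 0.

0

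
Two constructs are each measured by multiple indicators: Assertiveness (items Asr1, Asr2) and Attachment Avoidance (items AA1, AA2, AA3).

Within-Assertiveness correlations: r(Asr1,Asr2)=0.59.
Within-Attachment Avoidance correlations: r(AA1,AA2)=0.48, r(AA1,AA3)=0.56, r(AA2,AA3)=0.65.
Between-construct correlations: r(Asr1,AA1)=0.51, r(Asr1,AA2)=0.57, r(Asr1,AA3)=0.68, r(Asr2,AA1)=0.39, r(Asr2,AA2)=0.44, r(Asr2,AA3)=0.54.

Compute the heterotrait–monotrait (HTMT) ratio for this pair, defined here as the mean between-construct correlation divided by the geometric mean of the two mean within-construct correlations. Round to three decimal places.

0.905

Mean heterotrait r = 3.13/6 = 0.5217.
Mean within-Asr = 0.59/1 = 0.5900; mean within-AA = 1.69/3 = 0.5633.
Geometric mean = √(0.5900 × 0.5633) = 0.5765.
HTMT = 0.5217 / 0.5765 = 0.905.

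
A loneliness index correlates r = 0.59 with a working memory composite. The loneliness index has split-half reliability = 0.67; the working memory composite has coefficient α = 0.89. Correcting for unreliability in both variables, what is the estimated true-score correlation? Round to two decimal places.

r_true = r_obs / √(r_xx · r_yy) = 0.59 / √(0.67 × 0.89) = 0.59 / √0.5963 = 0.59 / 0.7722 ≈ 0.76.

0.76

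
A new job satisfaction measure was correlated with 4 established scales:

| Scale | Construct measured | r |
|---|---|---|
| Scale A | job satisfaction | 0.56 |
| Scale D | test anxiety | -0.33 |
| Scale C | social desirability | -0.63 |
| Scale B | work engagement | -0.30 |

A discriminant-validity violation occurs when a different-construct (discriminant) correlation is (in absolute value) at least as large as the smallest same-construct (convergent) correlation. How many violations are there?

1

Convergent (same construct = job satisfaction): Scale A.
Smallest convergent = 0.56. Discriminant |r|: 0.33, 0.63, 0.30; count ≥ 0.56 → 1.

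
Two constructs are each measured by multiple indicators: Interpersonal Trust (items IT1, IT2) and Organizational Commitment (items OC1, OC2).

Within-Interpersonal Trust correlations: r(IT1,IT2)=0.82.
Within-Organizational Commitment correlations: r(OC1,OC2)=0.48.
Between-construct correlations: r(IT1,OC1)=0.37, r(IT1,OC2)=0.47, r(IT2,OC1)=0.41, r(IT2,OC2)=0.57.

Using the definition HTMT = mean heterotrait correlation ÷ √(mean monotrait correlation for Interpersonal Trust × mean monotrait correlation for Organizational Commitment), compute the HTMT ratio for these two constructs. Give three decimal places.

0.725

Between-construct mean = 1.82/4 = 0.4550.
Mean within-IT = 0.82/1 = 0.8200; mean within-OC = 0.48/1 = 0.4800.
Geometric mean = √(0.8200 × 0.4800) = 0.6274.
HTMT = 0.4550 / 0.6274 = 0.725.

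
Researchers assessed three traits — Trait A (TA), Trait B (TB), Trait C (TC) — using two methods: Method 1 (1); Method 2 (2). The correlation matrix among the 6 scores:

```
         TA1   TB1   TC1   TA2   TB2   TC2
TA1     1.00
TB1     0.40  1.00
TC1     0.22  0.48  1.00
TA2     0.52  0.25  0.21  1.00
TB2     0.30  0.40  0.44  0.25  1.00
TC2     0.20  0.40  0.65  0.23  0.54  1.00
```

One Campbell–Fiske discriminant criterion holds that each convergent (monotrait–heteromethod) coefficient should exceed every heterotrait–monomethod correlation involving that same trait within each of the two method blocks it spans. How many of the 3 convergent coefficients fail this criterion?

Checking each validity diagonal entry against its comparison values:
TA (methods 1·2): 0.52 vs {0.40, 0.25, 0.22, 0.23} → pass.
TB (methods 1·2): 0.40 vs {0.40, 0.25, 0.48, 0.54} → fail.
TC (methods 1·2): 0.65 vs {0.22, 0.23, 0.48, 0.54} → pass.
1 of 3 fail.

1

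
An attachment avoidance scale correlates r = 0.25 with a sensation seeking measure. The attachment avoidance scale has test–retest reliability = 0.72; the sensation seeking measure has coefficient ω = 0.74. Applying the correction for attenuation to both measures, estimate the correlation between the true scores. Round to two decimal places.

r_true = r_obs / √(r_xx · r_yy) = 0.25 / √(0.72 × 0.74) = 0.25 / √0.5328 = 0.25 / 0.7299 ≈ 0.34.

0.34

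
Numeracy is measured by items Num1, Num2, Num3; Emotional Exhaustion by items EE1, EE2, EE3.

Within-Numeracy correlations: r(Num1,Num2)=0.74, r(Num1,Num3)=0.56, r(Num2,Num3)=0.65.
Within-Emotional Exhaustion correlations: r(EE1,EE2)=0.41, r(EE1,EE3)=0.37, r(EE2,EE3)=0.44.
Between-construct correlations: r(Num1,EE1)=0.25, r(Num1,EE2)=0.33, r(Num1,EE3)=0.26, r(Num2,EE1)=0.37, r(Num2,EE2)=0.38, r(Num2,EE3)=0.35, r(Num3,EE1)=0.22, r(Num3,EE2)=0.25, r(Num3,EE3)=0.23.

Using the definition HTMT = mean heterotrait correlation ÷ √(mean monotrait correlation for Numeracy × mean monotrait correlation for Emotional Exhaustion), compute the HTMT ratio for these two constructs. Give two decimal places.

0.57

Mean heterotrait r = 2.64/9 = 0.2933.
Mean within-Num = 1.95/3 = 0.6500; mean within-EE = 1.22/3 = 0.4067.
Geometric mean = √(0.6500 × 0.4067) = 0.5142.
HTMT = 0.2933 / 0.5142 = 0.57.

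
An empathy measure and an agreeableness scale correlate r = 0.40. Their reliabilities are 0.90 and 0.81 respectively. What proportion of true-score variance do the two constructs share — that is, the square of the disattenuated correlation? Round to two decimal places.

Disattenuated r = 0.40 / √(0.90 × 0.81) = 0.40 / 0.8538 = 0.4685.
Shared true-score variance = 0.4685² = 0.2195 ≈ 0.22.

0.22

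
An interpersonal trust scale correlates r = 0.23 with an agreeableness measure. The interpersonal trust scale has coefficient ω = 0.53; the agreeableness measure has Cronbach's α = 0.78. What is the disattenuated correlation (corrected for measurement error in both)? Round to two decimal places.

r_true = r_obs / √(r_xx · r_yy) = 0.23 / √(0.53 × 0.78) = 0.23 / √0.4134 = 0.23 / 0.6430 ≈ 0.36.

0.36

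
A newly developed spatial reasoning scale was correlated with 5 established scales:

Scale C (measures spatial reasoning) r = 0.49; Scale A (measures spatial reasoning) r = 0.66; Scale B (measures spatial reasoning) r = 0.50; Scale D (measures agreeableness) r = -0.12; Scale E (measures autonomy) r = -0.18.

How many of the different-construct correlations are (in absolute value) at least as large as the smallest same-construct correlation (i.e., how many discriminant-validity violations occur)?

Convergent (same construct = spatial reasoning): Scale C, Scale A, Scale B.
Smallest convergent = 0.49. Discriminant |r|: 0.12, 0.18; count ≥ 0.49 → 0.

0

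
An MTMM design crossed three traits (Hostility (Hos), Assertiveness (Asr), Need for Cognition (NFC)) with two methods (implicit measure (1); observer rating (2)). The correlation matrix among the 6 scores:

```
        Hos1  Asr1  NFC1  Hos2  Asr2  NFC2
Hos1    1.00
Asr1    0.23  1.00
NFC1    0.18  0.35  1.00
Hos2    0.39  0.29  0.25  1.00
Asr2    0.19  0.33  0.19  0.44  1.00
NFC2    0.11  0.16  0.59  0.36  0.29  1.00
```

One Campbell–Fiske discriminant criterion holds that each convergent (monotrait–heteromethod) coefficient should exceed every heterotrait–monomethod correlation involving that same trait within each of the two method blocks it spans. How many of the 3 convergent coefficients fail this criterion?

2

Checking each validity diagonal entry against its comparison values:
Hos (methods 1·2): 0.39 vs {0.23, 0.44, 0.18, 0.36} → fail.
Asr (methods 1·2): 0.33 vs {0.23, 0.44, 0.35, 0.29} → fail.
NFC (methods 1·2): 0.59 vs {0.18, 0.36, 0.35, 0.29} → pass.
2 of 3 fail.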